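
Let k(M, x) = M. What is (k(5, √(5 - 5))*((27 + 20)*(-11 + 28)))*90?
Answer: 359550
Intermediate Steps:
(k(5, √(5 - 5))*((27 + 20)*(-11 + 28)))*90 = (5*((27 + 20)*(-11 + 28)))*90 = (5*(47*17))*90 = (5*799)*90 = 3995*90 = 359550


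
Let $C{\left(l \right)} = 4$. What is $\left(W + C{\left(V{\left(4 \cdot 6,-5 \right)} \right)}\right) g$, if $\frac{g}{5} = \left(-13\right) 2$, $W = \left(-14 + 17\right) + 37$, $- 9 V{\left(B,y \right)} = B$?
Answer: $-5720$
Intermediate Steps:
$V{\left(B,y \right)} = - \frac{B}{9}$
$W = 40$ ($W = 3 + 37 = 40$)
$g = -130$ ($g = 5 \left(\left(-13\right) 2\right) = 5 \left(-26\right) = -130$)
$\left(W + C{\left(V{\left(4 \cdot 6,-5 \right)} \right)}\right) g = \left(40 + 4\right) \left(-130\right) = 44 \left(-130\right) = -5720$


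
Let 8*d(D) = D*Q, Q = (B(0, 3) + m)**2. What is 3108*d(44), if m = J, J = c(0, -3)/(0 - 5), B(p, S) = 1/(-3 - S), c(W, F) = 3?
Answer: 1507121/150 ≈ 10047.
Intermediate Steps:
J = -3/5 (J = 3/(0 - 5) = 3/(-5) = 3*(-1/5) = -3/5 ≈ -0.60000)
m = -3/5 ≈ -0.60000
Q = 529/900 (Q = (-1/(3 + 3) - 3/5)**2 = (-1/6 - 3/5)**2 = (-23/30)**2 = 529/900 ≈ 0.58778)
d(D) = 529*D/7200 (d(D) = (D*(529/900))/8 = (529*D/900)/8 = 529*D/7200)
3108*d(44) = 3108*((529/7200)*44) = 3108*(5819/1800) = 1507121/150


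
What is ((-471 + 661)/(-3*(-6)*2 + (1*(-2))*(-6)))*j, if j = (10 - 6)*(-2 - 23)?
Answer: -2375/6 ≈ -395.83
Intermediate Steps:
j = -100 (j = 4*(-25) = -100)
((-471 + 661)/(-3*(-6)*2 + (1*(-2))*(-6)))*j = ((-471 + 661)/(-3*(-6)*2 + (1*(-2))*(-6)))*(-100) = (190/(18*2 - 2*(-6)))*(-100) = (190/(36 + 12))*(-100) = (190/48)*(-100) = (190*(1/48))*(-100) = (95/24)*(-100) = -2375/6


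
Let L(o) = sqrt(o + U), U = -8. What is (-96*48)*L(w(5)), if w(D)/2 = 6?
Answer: -9216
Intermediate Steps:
w(D) = 12 (w(D) = 2*6 = 12)
L(o) = sqrt(-8 + o) (L(o) = sqrt(o - 8) = sqrt(-8 + o))
(-96*48)*L(w(5)) = (-96*48)*sqrt(-8 + 12) = -4608*sqrt(4) = -4608*2 = -9216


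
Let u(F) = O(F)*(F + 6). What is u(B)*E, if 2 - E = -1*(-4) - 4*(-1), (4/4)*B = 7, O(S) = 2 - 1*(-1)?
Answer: -234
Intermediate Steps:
O(S) = 3 (O(S) = 2 + 1 = 3)
B = 7
E = -6 (E = 2 - (-1*(-4) - 4*(-1)) = 2 - (4 + 4) = 2 - 1*8 = 2 - 8 = -6)
u(F) = 18 + 3*F (u(F) = 3*(F + 6) = 3*(6 + F) = 18 + 3*F)
u(B)*E = (18 + 3*7)*(-6) = (18 + 21)*(-6) = 39*(-6) = -234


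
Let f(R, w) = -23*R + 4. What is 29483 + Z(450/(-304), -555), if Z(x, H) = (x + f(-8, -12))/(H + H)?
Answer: 4974343409/168720 ≈ 29483.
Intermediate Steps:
f(R, w) = 4 - 23*R
Z(x, H) = (188 + x)/(2*H) (Z(x, H) = (x + (4 - 23*(-8)))/(H + H) = (x + (4 + 184))/((2*H)) = (x + 188)*(1/(2*H)) = (188 + x)*(1/(2*H)) = (188 + x)/(2*H))
29483 + Z(450/(-304), -555) = 29483 + (1/2)*(188 + 450/(-304))/(-555) = 29483 + (1/2)*(-1/555)*(188 + 450*(-1/304)) = 29483 + (1/2)*(-1/555)*(188 - 225/152) = 29483 + (1/2)*(-1/555)*(28351/152) = 29483 - 28351/168720 = 4974343409/168720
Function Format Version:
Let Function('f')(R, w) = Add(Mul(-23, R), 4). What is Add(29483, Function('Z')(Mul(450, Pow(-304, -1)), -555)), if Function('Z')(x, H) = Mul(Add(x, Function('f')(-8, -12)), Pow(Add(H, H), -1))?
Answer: Rational(4974343409, 168720) ≈ 29483.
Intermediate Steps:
Function('f')(R, w) = Add(4, Mul(-23, R))
Function('Z')(x, H) = Mul(Rational(1, 2), Pow(H, -1), Add(188, x)) (Function('Z')(x, H) = Mul(Add(x, Add(4, Mul(-23, -8))), Pow(Add(H, H), -1)) = Mul(Add(x, Add(4, 184)), Pow(Mul(2, H), -1)) = Mul(Add(x, 188), Mul(Rational(1, 2), Pow(H, -1))) = Mul(Add(188, x), Mul(Rational(1, 2), Pow(H, -1))) = Mul(Rational(1, 2), Pow(H, -1), Add(188, x)))
Add(29483, Function('Z')(Mul(450, Pow(-304, -1)), -555)) = Add(29483, Mul(Rational(1, 2), Pow(-555, -1), Add(188, Mul(450, Pow(-304, -1))))) = Add(29483, Mul(Rational(1, 2), Rational(-1, 555), Add(188, Mul(450, Rational(-1, 304))))) = Add(29483, Mul(Rational(1, 2), Rational(-1, 555), Add(188, Rational(-225, 152)))) = Add(29483, Mul(Rational(1, 2), Rational(-1, 555), Rational(28351, 152))) = Add(29483, Rational(-28351, 168720)) = Rational(4974343409, 168720)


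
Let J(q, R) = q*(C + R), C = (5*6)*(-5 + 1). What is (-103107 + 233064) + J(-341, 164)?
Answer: 114953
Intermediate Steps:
C = -120 (C = 30*(-4) = -120)
J(q, R) = q*(-120 + R)
(-103107 + 233064) + J(-341, 164) = (-103107 + 233064) - 341*(-120 + 164) = 129957 - 341*44 = 129957 - 15004 = 114953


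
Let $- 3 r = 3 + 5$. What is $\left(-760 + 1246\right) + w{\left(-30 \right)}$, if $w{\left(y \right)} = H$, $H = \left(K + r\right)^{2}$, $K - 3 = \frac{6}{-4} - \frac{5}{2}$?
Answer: $\frac{4495}{9} \approx 499.44$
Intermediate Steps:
$K = -1$ ($K = 3 + \left(\frac{6}{-4} - \frac{5}{2}\right) = 3 + \left(6 \left(- \frac{1}{4}\right) - \frac{5}{2}\right) = 3 - 4 = -1$)
$r = - \frac{8}{3}$ ($r = - \frac{3 + 5}{3} = \left(- \frac{1}{3}\right) 8 = - \frac{8}{3} \approx -2.6667$)
$H = \frac{121}{9}$ ($H = \left(-1 - \frac{8}{3}\right)^{2} = \left(- \frac{11}{3}\right)^{2} = \frac{121}{9} \approx 13.444$)
$w{\left(y \right)} = \frac{121}{9}$
$\left(-760 + 1246\right) + w{\left(-30 \right)} = \left(-760 + 1246\right) + \frac{121}{9} = 486 + \frac{121}{9} = \frac{4495}{9}$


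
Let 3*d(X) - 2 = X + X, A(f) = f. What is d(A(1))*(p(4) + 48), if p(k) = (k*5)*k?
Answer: 512/3 ≈ 170.67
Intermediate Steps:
p(k) = 5*k² (p(k) = (5*k)*k = 5*k²)
d(X) = ⅔ + 2*X/3 (d(X) = ⅔ + (X + X)/3 = ⅔ + (2*X)/3 = ⅔ + 2*X/3)
d(A(1))*(p(4) + 48) = (⅔ + (⅔)*1)*(5*4² + 48) = (⅔ + ⅔)*(5*16 + 48) = 4*(80 + 48)/3 = (4/3)*128 = 512/3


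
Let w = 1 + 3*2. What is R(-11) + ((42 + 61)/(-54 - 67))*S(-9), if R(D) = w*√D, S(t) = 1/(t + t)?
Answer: 103/2178 + 7*I*√11 ≈ 0.047291 + 23.216*I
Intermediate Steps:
S(t) = 1/(2*t)
w = 7 (w = 1 + 6 = 7)
R(D) = 7*√D
R(-11) + ((42 + 61)/(-54 - 67))*S(-9) = 7*√(-11) + ((42 + 61)/(-54 - 67))*((½)/(-9)) = 7*(I*√11) + (103/(-121))*((½)*(-⅑)) = 7*I*√11 + (103*(-1/121))*(-1/18) = 7*I*√11 - 103/121*(-1/18) = 7*I*√11 + 103/2178 = 103/2178 + 7*I*√11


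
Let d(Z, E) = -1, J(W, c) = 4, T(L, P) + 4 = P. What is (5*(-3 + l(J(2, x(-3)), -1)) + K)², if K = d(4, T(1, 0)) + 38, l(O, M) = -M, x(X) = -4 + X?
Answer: 729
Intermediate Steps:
T(L, P) = -4 + P
K = 37 (K = -1 + 38 = 37)
(5*(-3 + l(J(2, x(-3)), -1)) + K)² = (5*(-3 - 1*(-1)) + 37)² = (5*(-3 + 1) + 37)² = (5*(-2) + 37)² = (-10 + 37)² = 27² = 729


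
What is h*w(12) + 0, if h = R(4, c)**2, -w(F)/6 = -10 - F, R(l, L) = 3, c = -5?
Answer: 1188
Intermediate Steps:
w(F) = 60 + 6*F (w(F) = -6*(-10 - F) = 60 + 6*F)
h = 9 (h = 3**2 = 9)
h*w(12) + 0 = 9*(60 + 6*12) + 0 = 9*(60 + 72) + 0 = 9*132 + 0 = 1188 + 0 = 1188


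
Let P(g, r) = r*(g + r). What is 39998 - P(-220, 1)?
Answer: 40217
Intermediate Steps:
39998 - P(-220, 1) = 39998 - (-220 + 1) = 39998 - (-219) = 39998 - 1*(-219) = 39998 + 219 = 40217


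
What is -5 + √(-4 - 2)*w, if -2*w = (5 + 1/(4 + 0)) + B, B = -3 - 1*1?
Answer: -5 - 5*I*√6/8 ≈ -5.0 - 1.5309*I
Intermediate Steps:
B = -4 (B = -3 - 1 = -4)
w = -5/8 (w = -((5 + 1/(4 + 0)) - 4)/2 = -((5 + 1/4) - 4)/2 = -((5 + ¼) - 4)/2 = -(21/4 - 4)/2 = -½*5/4 = -5/8 ≈ -0.62500)
-5 + √(-4 - 2)*w = -5 + √(-4 - 2)*(-5/8) = -5 + √(-6)*(-5/8) = -5 + (I*√6)*(-5/8) = -5 - 5*I*√6/8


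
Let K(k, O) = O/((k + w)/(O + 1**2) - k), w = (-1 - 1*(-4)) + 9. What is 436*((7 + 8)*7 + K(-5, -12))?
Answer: 44581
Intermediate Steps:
w = 12 (w = (-1 + 4) + 9 = 3 + 9 = 12)
K(k, O) = O/(-k + (12 + k)/(1 + O)) (K(k, O) = O/((k + 12)/(O + 1**2) - k) = O/((12 + k)/(O + 1) - k) = O/((12 + k)/(1 + O) - k) = O/(-k + (12 + k)/(1 + O)))
436*((7 + 8)*7 + K(-5, -12)) = 436*((7 + 8)*7 - 1*(-12)*(1 - 12)/(-12 - 12*(-5))) = 436*(15*7 - 1*(-12)*(-11)/(-12 + 60)) = 436*(105 - 1*(-12)*(-11)/48) = 436*(105 - 1*(-12)*1/48*(-11)) = 436*(105 - 11/4) = 436*(409/4) = 44581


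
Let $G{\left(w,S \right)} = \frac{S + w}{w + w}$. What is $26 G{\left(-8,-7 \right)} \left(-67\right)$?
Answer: $- \frac{13065}{8} \approx -1633.1$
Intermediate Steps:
$G{\left(w,S \right)} = \frac{S + w}{2 w}$
$26 G{\left(-8,-7 \right)} \left(-67\right) = 26 \frac{-7 - 8}{2 \left(-8\right)} \left(-67\right) = 26 \cdot \frac{1}{2} \left(- \frac{1}{8}\right) \left(-15\right) \left(-67\right) = 26 \cdot \frac{15}{16} \left(-67\right) = \frac{195}{8} \left(-67\right) = - \frac{13065}{8}$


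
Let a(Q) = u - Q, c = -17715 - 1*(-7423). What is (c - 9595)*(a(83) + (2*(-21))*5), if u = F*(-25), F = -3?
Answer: 4335366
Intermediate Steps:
u = 75 (u = -3*(-25) = 75)
c = -10292 (c = -17715 + 7423 = -10292)
a(Q) = 75 - Q
(c - 9595)*(a(83) + (2*(-21))*5) = (-10292 - 9595)*((75 - 1*83) + (2*(-21))*5) = -19887*((75 - 83) - 42*5) = -19887*(-8 - 210) = -19887*(-218) = 4335366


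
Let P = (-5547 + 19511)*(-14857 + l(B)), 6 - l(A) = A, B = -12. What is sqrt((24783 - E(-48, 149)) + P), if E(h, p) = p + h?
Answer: I*sqrt(207187114) ≈ 14394.0*I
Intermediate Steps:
l(A) = 6 - A
P = -207211796 (P = (-5547 + 19511)*(-14857 + (6 - 1*(-12))) = 13964*(-14857 + (6 + 12)) = 13964*(-14857 + 18) = 13964*(-14839) = -207211796)
E(h, p) = h + p
sqrt((24783 - E(-48, 149)) + P) = sqrt((24783 - (-48 + 149)) - 207211796) = sqrt((24783 - 1*101) - 207211796) = sqrt((24783 - 101) - 207211796) = sqrt(24682 - 207211796) = sqrt(-207187114) = I*sqrt(207187114)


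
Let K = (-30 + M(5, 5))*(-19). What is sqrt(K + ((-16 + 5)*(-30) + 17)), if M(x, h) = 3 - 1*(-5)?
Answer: 3*sqrt(85) ≈ 27.659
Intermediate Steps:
M(x, h) = 8 (M(x, h) = 3 + 5 = 8)
K = 418 (K = (-30 + 8)*(-19) = -22*(-19) = 418)
sqrt(K + ((-16 + 5)*(-30) + 17)) = sqrt(418 + ((-16 + 5)*(-30) + 17)) = sqrt(418 + (-11*(-30) + 17)) = sqrt(418 + (330 + 17)) = sqrt(418 + 347) = sqrt(765) = 3*sqrt(85)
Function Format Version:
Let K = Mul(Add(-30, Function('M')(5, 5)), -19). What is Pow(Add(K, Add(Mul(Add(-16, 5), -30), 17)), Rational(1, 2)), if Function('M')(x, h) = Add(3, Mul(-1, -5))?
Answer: Mul(3, Pow(85, Rational(1, 2))) ≈ 27.659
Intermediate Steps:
Function('M')(x, h) = 8 (Function('M')(x, h) = Add(3, 5) = 8)
K = 418 (K = Mul(Add(-30, 8), -19) = Mul(-22, -19) = 418)
Pow(Add(K, Add(Mul(Add(-16, 5), -30), 17)), Rational(1, 2)) = Pow(Add(418, Add(Mul(Add(-16, 5), -30), 17)), Rational(1, 2)) = Pow(Add(418, Add(Mul(-11, -30), 17)), Rational(1, 2)) = Pow(Add(418, Add(330, 17)), Rational(1, 2)) = Pow(Add(418, 347), Rational(1, 2)) = Pow(765, Rational(1, 2)) = Mul(3, Pow(85, Rational(1, 2)))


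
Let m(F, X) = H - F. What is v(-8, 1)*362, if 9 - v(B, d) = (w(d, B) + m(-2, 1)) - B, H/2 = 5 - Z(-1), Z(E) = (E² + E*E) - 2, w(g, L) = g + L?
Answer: -1448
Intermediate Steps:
w(g, L) = L + g
Z(E) = -2 + 2*E² (Z(E) = (E² + E²) - 2 = 2*E² - 2 = -2 + 2*E²)
H = 10 (H = 2*(5 - (-2 + 2*(-1)²)) = 2*(5 - (-2 + 2*1)) = 2*(5 - (-2 + 2)) = 2*(5 - 1*0) = 2*(5 + 0) = 2*5 = 10)
m(F, X) = 10 - F
v(B, d) = -3 - d (v(B, d) = 9 - (((B + d) + (10 - 1*(-2))) - B) = 9 - (((B + d) + (10 + 2)) - B) = 9 - (((B + d) + 12) - B) = 9 - ((12 + B + d) - B) = 9 - (12 + d) = 9 + (-12 - d) = -3 - d)
v(-8, 1)*362 = (-3 - 1*1)*362 = (-3 - 1)*362 = -4*362 = -1448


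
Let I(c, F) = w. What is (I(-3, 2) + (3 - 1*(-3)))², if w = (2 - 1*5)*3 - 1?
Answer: 16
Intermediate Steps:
w = -10 (w = (2 - 5)*3 - 1 = -3*3 - 1 = -9 - 1 = -10)
I(c, F) = -10
(I(-3, 2) + (3 - 1*(-3)))² = (-10 + (3 - 1*(-3)))² = (-10 + (3 + 3))² = (-10 + 6)² = (-4)² = 16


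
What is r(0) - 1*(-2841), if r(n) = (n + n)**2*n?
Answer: 2841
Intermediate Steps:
r(n) = 4*n**3 (r(n) = (2*n)**2*n = (4*n**2)*n = 4*n**3)
r(0) - 1*(-2841) = 4*0**3 - 1*(-2841) = 4*0 + 2841 = 0 + 2841 = 2841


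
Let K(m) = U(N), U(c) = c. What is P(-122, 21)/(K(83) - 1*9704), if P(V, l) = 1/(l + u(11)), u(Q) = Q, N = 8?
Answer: -1/310272 ≈ -3.2230e-6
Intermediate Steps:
K(m) = 8
P(V, l) = 1/(11 + l) (P(V, l) = 1/(l + 11) = 1/(11 + l))
P(-122, 21)/(K(83) - 1*9704) = 1/((11 + 21)*(8 - 1*9704)) = 1/(32*(8 - 9704)) = (1/32)/(-9696) = (1/32)*(-1/9696) = -1/310272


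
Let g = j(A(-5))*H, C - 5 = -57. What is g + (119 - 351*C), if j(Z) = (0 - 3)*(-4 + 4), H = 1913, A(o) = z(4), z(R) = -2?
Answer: 18371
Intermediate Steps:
C = -52 (C = 5 - 57 = -52)
A(o) = -2
j(Z) = 0 (j(Z) = -3*0 = 0)
g = 0 (g = 0*1913 = 0)
g + (119 - 351*C) = 0 + (119 - 351*(-52)) = 0 + (119 + 18252) = 0 + 18371 = 18371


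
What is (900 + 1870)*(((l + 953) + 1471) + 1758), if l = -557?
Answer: 10041250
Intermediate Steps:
(900 + 1870)*(((l + 953) + 1471) + 1758) = (900 + 1870)*(((-557 + 953) + 1471) + 1758) = 2770*((396 + 1471) + 1758) = 2770*(1867 + 1758) = 2770*3625 = 10041250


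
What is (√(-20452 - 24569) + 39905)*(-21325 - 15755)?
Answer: -1479677400 - 37080*I*√45021 ≈ -1.4797e+9 - 7.8677e+6*I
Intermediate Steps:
(√(-20452 - 24569) + 39905)*(-21325 - 15755) = (√(-45021) + 39905)*(-37080) = (I*√45021 + 39905)*(-37080) = (39905 + I*√45021)*(-37080) = -1479677400 - 37080*I*√45021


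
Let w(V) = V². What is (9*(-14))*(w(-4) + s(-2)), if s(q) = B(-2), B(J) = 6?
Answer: -2772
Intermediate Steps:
s(q) = 6
(9*(-14))*(w(-4) + s(-2)) = (9*(-14))*((-4)² + 6) = -126*(16 + 6) = -126*22 = -2772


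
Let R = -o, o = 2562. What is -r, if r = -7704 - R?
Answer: 5142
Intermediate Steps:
R = -2562 (R = -1*2562 = -2562)
r = -5142 (r = -7704 - 1*(-2562) = -7704 + 2562 = -5142)
-r = -1*(-5142) = 5142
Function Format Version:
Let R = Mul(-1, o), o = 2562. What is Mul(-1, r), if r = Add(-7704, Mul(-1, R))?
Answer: 5142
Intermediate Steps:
R = -2562 (R = Mul(-1, 2562) = -2562)
r = -5142 (r = Add(-7704, Mul(-1, -2562)) = Add(-7704, 2562) = -5142)
Mul(-1, r) = Mul(-1, -5142) = 5142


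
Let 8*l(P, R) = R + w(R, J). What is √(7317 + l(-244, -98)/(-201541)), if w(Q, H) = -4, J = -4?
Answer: √642958522251/9374 ≈ 85.539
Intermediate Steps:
l(P, R) = -½ + R/8 (l(P, R) = (R - 4)/8 = (-4 + R)/8 = -½ + R/8)
√(7317 + l(-244, -98)/(-201541)) = √(7317 + (-½ + (⅛)*(-98))/(-201541)) = √(7317 + (-½ - 49/4)*(-1/201541)) = √(7317 - 51/4*(-1/201541)) = √(7317 + 51/806164) = √(5898702039/806164) = √642958522251/9374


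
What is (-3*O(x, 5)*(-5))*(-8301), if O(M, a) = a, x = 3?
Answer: -622575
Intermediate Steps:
(-3*O(x, 5)*(-5))*(-8301) = (-3*5*(-5))*(-8301) = -15*(-5)*(-8301) = 75*(-8301) = -622575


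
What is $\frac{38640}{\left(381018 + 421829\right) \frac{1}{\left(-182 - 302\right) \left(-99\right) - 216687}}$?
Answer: $- \frac{6521311440}{802847} \approx -8122.7$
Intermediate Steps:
$\frac{38640}{\left(381018 + 421829\right) \frac{1}{\left(-182 - 302\right) \left(-99\right) - 216687}} = \frac{38640}{802847 \frac{1}{\left(-484\right) \left(-99\right) - 216687}} = \frac{38640}{802847 \frac{1}{47916 - 216687}} = \frac{38640}{802847 \frac{1}{-168771}} = \frac{38640}{802847 \left(- \frac{1}{168771}\right)} = \frac{38640}{- \frac{802847}{168771}} = 38640 \left(- \frac{168771}{802847}\right) = - \frac{6521311440}{802847}$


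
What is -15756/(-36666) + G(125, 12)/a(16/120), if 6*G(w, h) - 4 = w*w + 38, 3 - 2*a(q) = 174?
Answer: -10488211/348327 ≈ -30.110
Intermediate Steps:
a(q) = -171/2 (a(q) = 3/2 - 1/2*174 = 3/2 - 87 = -171/2)
G(w, h) = 7 + w**2/6 (G(w, h) = 2/3 + (w*w + 38)/6 = 2/3 + (w**2 + 38)/6 = 2/3 + (38 + w**2)/6 = 2/3 + (19/3 + w**2/6) = 7 + w**2/6)
-15756/(-36666) + G(125, 12)/a(16/120) = -15756/(-36666) + (7 + (1/6)*125**2)/(-171/2) = -15756*(-1/36666) + (7 + (1/6)*15625)*(-2/171) = 2626/6111 + (7 + 15625/6)*(-2/171) = 2626/6111 + (15667/6)*(-2/171) = 2626/6111 - 15667/513 = -10488211/348327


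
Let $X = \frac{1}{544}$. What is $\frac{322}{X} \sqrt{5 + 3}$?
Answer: $350336 \sqrt{2} \approx 4.9545 \cdot 10^{5}$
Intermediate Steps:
$X = \frac{1}{544} \approx 0.0018382$
$\frac{322}{X} \sqrt{5 + 3} = 322 \frac{1}{\frac{1}{544}} \sqrt{5 + 3} = 322 \cdot 544 \sqrt{8} = 175168 \cdot 2 \sqrt{2} = 350336 \sqrt{2}$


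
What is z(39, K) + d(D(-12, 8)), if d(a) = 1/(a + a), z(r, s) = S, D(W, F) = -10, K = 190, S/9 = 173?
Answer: 31139/20 ≈ 1556.9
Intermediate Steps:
S = 1557 (S = 9*173 = 1557)
z(r, s) = 1557
d(a) = 1/(2*a)
z(39, K) + d(D(-12, 8)) = 1557 + (½)/(-10) = 1557 + (½)*(-⅒) = 1557 - 1/20 = 31139/20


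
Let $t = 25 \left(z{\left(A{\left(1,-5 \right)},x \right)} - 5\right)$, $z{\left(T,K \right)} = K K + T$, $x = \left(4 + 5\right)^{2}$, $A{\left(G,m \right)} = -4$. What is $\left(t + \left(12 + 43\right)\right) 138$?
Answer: $22611990$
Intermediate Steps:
$x = 81$ ($x = 9^{2} = 81$)
$z{\left(T,K \right)} = T + K^{2}$ ($z{\left(T,K \right)} = K^{2} + T = T + K^{2}$)
$t = 163800$ ($t = 25 \left(\left(-4 + 81^{2}\right) - 5\right) = 25 \left(\left(-4 + 6561\right) - 5\right) = 25 \left(6557 - 5\right) = 25 \cdot 6552 = 163800$)
$\left(t + \left(12 + 43\right)\right) 138 = \left(163800 + \left(12 + 43\right)\right) 138 = \left(163800 + 55\right) 138 = 163855 \cdot 138 = 22611990$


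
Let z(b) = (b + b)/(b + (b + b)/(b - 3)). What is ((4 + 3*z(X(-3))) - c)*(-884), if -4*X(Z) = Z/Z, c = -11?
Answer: -135252/5 ≈ -27050.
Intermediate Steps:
X(Z) = -¼ (X(Z) = -Z/(4*Z) = -¼*1 = -¼)
z(b) = 2*b/(b + 2*b/(-3 + b)) (z(b) = (2*b)/(b + (2*b)/(-3 + b)) = (2*b)/(b + 2*b/(-3 + b)) = 2*b/(b + 2*b/(-3 + b)))
((4 + 3*z(X(-3))) - c)*(-884) = ((4 + 3*(2*(-3 - ¼)/(-1 - ¼))) - 1*(-11))*(-884) = ((4 + 3*(2*(-13/4)/(-5/4))) + 11)*(-884) = ((4 + 3*(2*(-⅘)*(-13/4))) + 11)*(-884) = ((4 + 3*(26/5)) + 11)*(-884) = ((4 + 78/5) + 11)*(-884) = (98/5 + 11)*(-884) = (153/5)*(-884) = -135252/5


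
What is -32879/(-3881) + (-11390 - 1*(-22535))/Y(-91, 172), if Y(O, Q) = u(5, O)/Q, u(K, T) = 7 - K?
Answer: 3719854949/3881 ≈ 9.5848e+5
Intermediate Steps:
Y(O, Q) = 2/Q (Y(O, Q) = (7 - 1*5)/Q = (7 - 5)/Q = 2/Q)
-32879/(-3881) + (-11390 - 1*(-22535))/Y(-91, 172) = -32879/(-3881) + (-11390 - 1*(-22535))/((2/172)) = -32879*(-1/3881) + (-11390 + 22535)/((2*(1/172))) = 32879/3881 + 11145/(1/86) = 32879/3881 + 11145*86 = 32879/3881 + 958470 = 3719854949/3881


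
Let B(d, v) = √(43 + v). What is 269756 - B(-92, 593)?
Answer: 269756 - 2*√159 ≈ 2.6973e+5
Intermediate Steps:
269756 - B(-92, 593) = 269756 - √(43 + 593) = 269756 - √636 = 269756 - 2*√159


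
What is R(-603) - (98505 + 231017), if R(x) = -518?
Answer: -330040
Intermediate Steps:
R(-603) - (98505 + 231017) = -518 - (98505 + 231017) = -518 - 1*329522 = -518 - 329522 = -330040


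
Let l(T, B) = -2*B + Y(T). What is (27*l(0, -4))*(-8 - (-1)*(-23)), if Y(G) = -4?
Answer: -3348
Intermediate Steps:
l(T, B) = -4 - 2*B (l(T, B) = -2*B - 4 = -4 - 2*B)
(27*l(0, -4))*(-8 - (-1)*(-23)) = (27*(-4 - 2*(-4)))*(-8 - (-1)*(-23)) = (27*(-4 + 8))*(-8 - 1*23) = (27*4)*(-8 - 23) = 108*(-31) = -3348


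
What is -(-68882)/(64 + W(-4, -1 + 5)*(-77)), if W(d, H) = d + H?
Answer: 34441/32 ≈ 1076.3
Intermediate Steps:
W(d, H) = H + d
-(-68882)/(64 + W(-4, -1 + 5)*(-77)) = -(-68882)/(64 + ((-1 + 5) - 4)*(-77)) = -(-68882)/(64 + (4 - 4)*(-77)) = -(-68882)/(64 + 0*(-77)) = -(-68882)/(64 + 0) = -(-68882)/64 = -1*(-34441/32) = 34441/32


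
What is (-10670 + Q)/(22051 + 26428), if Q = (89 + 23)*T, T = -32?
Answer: -14254/48479 ≈ -0.29402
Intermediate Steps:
Q = -3584 (Q = (89 + 23)*(-32) = 112*(-32) = -3584)
(-10670 + Q)/(22051 + 26428) = (-10670 - 3584)/(22051 + 26428) = -14254/48479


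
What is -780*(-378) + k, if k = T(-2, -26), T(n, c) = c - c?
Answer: 294840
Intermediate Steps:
T(n, c) = 0
k = 0
-780*(-378) + k = -780*(-378) + 0 = 294840 + 0 = 294840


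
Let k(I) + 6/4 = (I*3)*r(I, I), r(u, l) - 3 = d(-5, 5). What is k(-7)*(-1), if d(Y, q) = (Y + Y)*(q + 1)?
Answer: -2391/2 ≈ -1195.5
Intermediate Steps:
d(Y, q) = 2*Y*(1 + q) (d(Y, q) = (2*Y)*(1 + q) = 2*Y*(1 + q))
r(u, l) = -57 (r(u, l) = 3 + 2*(-5)*(1 + 5) = 3 + 2*(-5)*6 = 3 - 60 = -57)
k(I) = -3/2 - 171*I (k(I) = -3/2 + (I*3)*(-57) = -3/2 + (3*I)*(-57) = -3/2 - 171*I)
k(-7)*(-1) = (-3/2 - 171*(-7))*(-1) = (-3/2 + 1197)*(-1) = (2391/2)*(-1) = -2391/2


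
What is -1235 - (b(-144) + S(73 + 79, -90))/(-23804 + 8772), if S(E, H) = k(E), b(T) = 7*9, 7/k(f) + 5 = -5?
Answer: -185644577/150320 ≈ -1235.0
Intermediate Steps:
k(f) = -7/10 (k(f) = 7/(-5 - 5) = 7/(-10) = 7*(-1/10) = -7/10)
b(T) = 63
S(E, H) = -7/10
-1235 - (b(-144) + S(73 + 79, -90))/(-23804 + 8772) = -1235 - (63 - 7/10)/(-23804 + 8772) = -1235 - 623/(10*(-15032)) = -1235 - 623*(-1)/(10*15032) = -1235 - 1*(-623/150320) = -1235 + 623/150320 = -185644577/150320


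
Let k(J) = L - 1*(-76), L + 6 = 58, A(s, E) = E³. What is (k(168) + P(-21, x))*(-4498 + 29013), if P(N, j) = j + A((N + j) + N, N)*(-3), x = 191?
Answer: 688920530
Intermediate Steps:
L = 52 (L = -6 + 58 = 52)
k(J) = 128 (k(J) = 52 - 1*(-76) = 52 + 76 = 128)
P(N, j) = j - 3*N³ (P(N, j) = j + N³*(-3) = j - 3*N³)
(k(168) + P(-21, x))*(-4498 + 29013) = (128 + (191 - 3*(-21)³))*(-4498 + 29013) = (128 + (191 - 3*(-9261)))*24515 = (128 + (191 + 27783))*24515 = (128 + 27974)*24515 = 28102*24515 = 688920530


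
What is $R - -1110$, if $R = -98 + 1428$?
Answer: $2440$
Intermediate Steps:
$R = 1330$
$R - -1110 = 1330 - -1110 = 1330 + 1110 = 2440$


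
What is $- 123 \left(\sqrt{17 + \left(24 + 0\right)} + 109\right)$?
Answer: $-13407 - 123 \sqrt{41} \approx -14195.0$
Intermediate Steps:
$- 123 \left(\sqrt{17 + \left(24 + 0\right)} + 109\right) = - 123 \left(\sqrt{17 + 24} + 109\right) = - 123 \left(\sqrt{41} + 109\right) = - 123 \left(109 + \sqrt{41}\right) = -13407 - 123 \sqrt{41}$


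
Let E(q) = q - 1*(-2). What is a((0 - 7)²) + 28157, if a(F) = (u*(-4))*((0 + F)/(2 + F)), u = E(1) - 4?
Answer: 1436203/51 ≈ 28161.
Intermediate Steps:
E(q) = 2 + q (E(q) = q + 2 = 2 + q)
u = -1 (u = (2 + 1) - 4 = 3 - 4 = -1)
a(F) = 4*F/(2 + F) (a(F) = (-1*(-4))*((0 + F)/(2 + F)) = 4*(F/(2 + F)) = 4*F/(2 + F))
a((0 - 7)²) + 28157 = 4*(0 - 7)²/(2 + (0 - 7)²) + 28157 = 4*(-7)²/(2 + (-7)²) + 28157 = 4*49/(2 + 49) + 28157 = 4*49/51 + 28157 = 4*49*(1/51) + 28157 = 196/51 + 28157 = 1436203/51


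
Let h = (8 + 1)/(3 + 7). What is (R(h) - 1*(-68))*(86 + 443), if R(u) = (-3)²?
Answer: 40733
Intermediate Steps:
h = 9/10 ≈ 0.90000
R(u) = 9
(R(h) - 1*(-68))*(86 + 443) = (9 - 1*(-68))*(86 + 443) = (9 + 68)*529 = 77*529 = 40733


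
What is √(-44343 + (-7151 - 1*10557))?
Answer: I*√62051 ≈ 249.1*I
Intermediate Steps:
√(-44343 + (-7151 - 1*10557)) = √(-44343 + (-7151 - 10557)) = √(-44343 - 17708) = √(-62051) = I*√62051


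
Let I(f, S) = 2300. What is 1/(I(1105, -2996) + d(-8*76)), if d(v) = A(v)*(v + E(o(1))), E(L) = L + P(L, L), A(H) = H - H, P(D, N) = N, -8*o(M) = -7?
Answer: 1/2300 ≈ 0.00043478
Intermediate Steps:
o(M) = 7/8 (o(M) = -⅛*(-7) = 7/8)
A(H) = 0
E(L) = 2*L (E(L) = L + L = 2*L)
d(v) = 0 (d(v) = 0*(v + 2*(7/8)) = 0*(v + 7/4) = 0*(7/4 + v) = 0)
1/(I(1105, -2996) + d(-8*76)) = 1/(2300 + 0) = 1/2300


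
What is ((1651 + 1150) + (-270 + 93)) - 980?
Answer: 1644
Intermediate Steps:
((1651 + 1150) + (-270 + 93)) - 980 = (2801 - 177) - 980 = 2624 - 980 = 1644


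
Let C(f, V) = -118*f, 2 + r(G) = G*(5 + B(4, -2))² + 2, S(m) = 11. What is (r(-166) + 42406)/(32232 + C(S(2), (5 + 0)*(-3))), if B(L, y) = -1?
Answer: 19875/15467 ≈ 1.2850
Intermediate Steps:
r(G) = 16*G (r(G) = -2 + (G*(5 - 1)² + 2) = -2 + (G*4² + 2) = -2 + (G*16 + 2) = -2 + (16*G + 2) = -2 + (2 + 16*G) = 16*G)
(r(-166) + 42406)/(32232 + C(S(2), (5 + 0)*(-3))) = (16*(-166) + 42406)/(32232 - 118*11) = (-2656 + 42406)/(32232 - 1298) = 39750/30934 = 39750*(1/30934) = 19875/15467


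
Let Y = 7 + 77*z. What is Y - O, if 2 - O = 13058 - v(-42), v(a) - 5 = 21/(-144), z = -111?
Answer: 216535/48 ≈ 4511.1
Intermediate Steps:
v(a) = 233/48 (v(a) = 5 + 21/(-144) = 5 + 21*(-1/144) = 5 - 7/48 = 233/48)
Y = -8540 (Y = 7 + 77*(-111) = 7 - 8547 = -8540)
O = -626455/48 (O = 2 - (13058 - 1*233/48) = 2 - (13058 - 233/48) = 2 - 1*626551/48 = 2 - 626551/48 = -626455/48 ≈ -13051.)
Y - O = -8540 - 1*(-626455/48) = -8540 + 626455/48 = 216535/48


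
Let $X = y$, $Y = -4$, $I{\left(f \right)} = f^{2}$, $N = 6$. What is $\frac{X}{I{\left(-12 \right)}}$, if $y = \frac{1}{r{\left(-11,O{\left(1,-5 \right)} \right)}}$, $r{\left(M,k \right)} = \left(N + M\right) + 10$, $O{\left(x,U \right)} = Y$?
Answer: $\frac{1}{720} \approx 0.0013889$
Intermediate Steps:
$O{\left(x,U \right)} = -4$
$r{\left(M,k \right)} = 16 + M$ ($r{\left(M,k \right)} = \left(6 + M\right) + 10 = 16 + M$)
$y = \frac{1}{5}$ ($y = \frac{1}{16 - 11} = \frac{1}{5} \approx 0.2$)
$X = \frac{1}{5} \approx 0.2$
$\frac{X}{I{\left(-12 \right)}} = \frac{1}{5 \left(-12\right)^{2}} = \frac{1}{5 \cdot 144} = \frac{1}{5} \cdot \frac{1}{144} = \frac{1}{720}$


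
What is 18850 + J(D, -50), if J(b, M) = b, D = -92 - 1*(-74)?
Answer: 18832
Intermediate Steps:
D = -18 (D = -92 + 74 = -18)
18850 + J(D, -50) = 18850 - 18 = 18832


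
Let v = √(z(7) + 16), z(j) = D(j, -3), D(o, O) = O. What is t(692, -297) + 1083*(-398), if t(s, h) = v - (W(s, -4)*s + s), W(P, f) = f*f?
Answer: -442798 + √13 ≈ -4.4279e+5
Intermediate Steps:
z(j) = -3
W(P, f) = f²
v = √13 (v = √(-3 + 16) = √13 ≈ 3.6056)
t(s, h) = √13 - 17*s (t(s, h) = √13 - ((-4)²*s + s) = √13 - (16*s + s) = √13 - 17*s)
t(692, -297) + 1083*(-398) = (√13 - 17*692) + 1083*(-398) = (√13 - 11764) - 431034 = (-11764 + √13) - 431034 = -442798 + √13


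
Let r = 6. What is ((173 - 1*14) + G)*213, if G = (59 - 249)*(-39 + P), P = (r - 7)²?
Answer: 1571727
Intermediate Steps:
P = 1 (P = (6 - 7)² = (-1)² = 1)
G = 7220 (G = (59 - 249)*(-39 + 1) = -190*(-38) = 7220)
((173 - 1*14) + G)*213 = ((173 - 1*14) + 7220)*213 = ((173 - 14) + 7220)*213 = (159 + 7220)*213 = 7379*213 = 1571727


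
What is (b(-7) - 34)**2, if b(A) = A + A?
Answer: 2304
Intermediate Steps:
b(A) = 2*A
(b(-7) - 34)**2 = (2*(-7) - 34)**2 = (-14 - 34)**2 = (-48)**2 = 2304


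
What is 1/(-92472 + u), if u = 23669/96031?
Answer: -96031/8880154963 ≈ -1.0814e-5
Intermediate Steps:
u = 23669/96031 (u = 23669*(1/96031) = 23669/96031 ≈ 0.24647)
1/(-92472 + u) = 1/(-92472 + 23669/96031) = 1/(-8880154963/96031) = -96031/8880154963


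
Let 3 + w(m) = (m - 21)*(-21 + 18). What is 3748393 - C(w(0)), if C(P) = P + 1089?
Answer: 3747244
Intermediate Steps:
w(m) = 60 - 3*m (w(m) = -3 + (m - 21)*(-21 + 18) = -3 + (-21 + m)*(-3) = -3 + (63 - 3*m) = 60 - 3*m)
C(P) = 1089 + P
3748393 - C(w(0)) = 3748393 - (1089 + (60 - 3*0)) = 3748393 - (1089 + (60 + 0)) = 3748393 - (1089 + 60) = 3748393 - 1*1149 = 3748393 - 1149 = 3747244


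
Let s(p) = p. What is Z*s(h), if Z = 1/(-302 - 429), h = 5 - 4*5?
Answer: 15/731 ≈ 0.020520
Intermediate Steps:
h = -15 (h = 5 - 20 = -15)
Z = -1/731 (Z = 1/(-731) = -1/731 ≈ -0.0013680)
Z*s(h) = -1/731*(-15) = 15/731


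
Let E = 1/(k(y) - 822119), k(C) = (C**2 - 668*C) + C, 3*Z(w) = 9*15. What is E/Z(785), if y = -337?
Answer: -1/21769695 ≈ -4.5935e-8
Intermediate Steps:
Z(w) = 45 (Z(w) = (9*15)/3 = (1/3)*135 = 45)
k(C) = C**2 - 667*C
E = -1/483771 (E = 1/(-337*(-667 - 337) - 822119) = 1/(-337*(-1004) - 822119) = 1/(338348 - 822119) = 1/(-483771) = -1/483771 ≈ -2.0671e-6)
E/Z(785) = -1/483771/45 = -1/483771*1/45 = -1/21769695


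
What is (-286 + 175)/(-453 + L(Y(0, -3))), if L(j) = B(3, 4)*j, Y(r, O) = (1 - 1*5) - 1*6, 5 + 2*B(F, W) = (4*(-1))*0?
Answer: 111/428 ≈ 0.25935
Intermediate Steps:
B(F, W) = -5/2 (B(F, W) = -5/2 + ((4*(-1))*0)/2 = -5/2 + (-4*0)/2 = -5/2 + (1/2)*0 = -5/2 + 0 = -5/2)
Y(r, O) = -10 (Y(r, O) = (1 - 5) - 6 = -4 - 6 = -10)
L(j) = -5*j/2
(-286 + 175)/(-453 + L(Y(0, -3))) = (-286 + 175)/(-453 - 5/2*(-10)) = -111/(-453 + 25) = -111/(-428) = -111*(-1/428) = 111/428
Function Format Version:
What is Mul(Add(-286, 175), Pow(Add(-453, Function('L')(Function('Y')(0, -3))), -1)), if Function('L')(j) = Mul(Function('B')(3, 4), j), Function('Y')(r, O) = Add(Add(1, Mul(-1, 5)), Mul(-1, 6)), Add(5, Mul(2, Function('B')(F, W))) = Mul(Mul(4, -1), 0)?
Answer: Rational(111, 428) ≈ 0.25935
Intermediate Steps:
Function('B')(F, W) = Rational(-5, 2) (Function('B')(F, W) = Add(Rational(-5, 2), Mul(Rational(1, 2), Mul(Mul(4, -1), 0))) = Add(Rational(-5, 2), Mul(Rational(1, 2), Mul(-4, 0))) = Add(Rational(-5, 2), Mul(Rational(1, 2), 0)) = Add(Rational(-5, 2), 0) = Rational(-5, 2))
Function('Y')(r, O) = -10 (Function('Y')(r, O) = Add(Add(1, -5), -6) = Add(-4, -6) = -10)
Function('L')(j) = Mul(Rational(-5, 2), j)
Mul(Add(-286, 175), Pow(Add(-453, Function('L')(Function('Y')(0, -3))), -1)) = Mul(Add(-286, 175), Pow(Add(-453, Mul(Rational(-5, 2), -10)), -1)) = Mul(-111, Pow(Add(-453, 25), -1)) = Mul(-111, Pow(-428, -1)) = Mul(-111, Rational(-1, 428)) = Rational(111, 428)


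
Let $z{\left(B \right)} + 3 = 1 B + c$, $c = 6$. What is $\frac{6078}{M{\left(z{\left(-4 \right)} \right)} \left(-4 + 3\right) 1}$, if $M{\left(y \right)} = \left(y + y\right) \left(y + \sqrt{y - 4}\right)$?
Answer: $- \frac{1013}{2} - \frac{1013 i \sqrt{5}}{2} \approx -506.5 - 1132.6 i$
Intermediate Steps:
$z{\left(B \right)} = 3 + B$ ($z{\left(B \right)} = -3 + \left(1 B + 6\right) = -3 + \left(B + 6\right) = -3 + \left(6 + B\right) = 3 + B$)
$M{\left(y \right)} = 2 y \left(y + \sqrt{-4 + y}\right)$
$\frac{6078}{M{\left(z{\left(-4 \right)} \right)} \left(-4 + 3\right) 1} = \frac{6078}{2 \left(3 - 4\right) \left(\left(3 - 4\right) + \sqrt{-4 + \left(3 - 4\right)}\right) \left(-4 + 3\right) 1} = \frac{6078}{2 \left(-1\right) \left(-1 + \sqrt{-4 - 1}\right) \left(\left(-1\right) 1\right)} = \frac{6078}{2 \left(-1\right) \left(-1 + \sqrt{-5}\right) \left(-1\right)} = \frac{6078}{2 \left(-1\right) \left(-1 + i \sqrt{5}\right) \left(-1\right)} = \frac{6078}{\left(2 - 2 i \sqrt{5}\right) \left(-1\right)} = \frac{6078}{-2 + 2 i \sqrt{5}}$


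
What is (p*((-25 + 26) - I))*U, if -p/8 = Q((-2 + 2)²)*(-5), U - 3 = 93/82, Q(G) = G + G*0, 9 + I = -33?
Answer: 0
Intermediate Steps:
I = -42 (I = -9 - 33 = -42)
Q(G) = G (Q(G) = G + 0 = G)
U = 339/82 (U = 3 + 93/82 = 339/82 ≈ 4.1341)
p = 0 (p = -8*(-2 + 2)²*(-5) = -8*0²*(-5) = -0*(-5) = -8*0 = 0)
(p*((-25 + 26) - I))*U = (0*((-25 + 26) - 1*(-42)))*(339/82) = (0*(1 + 42))*(339/82) = (0*43)*(339/82) = 0*(339/82) = 0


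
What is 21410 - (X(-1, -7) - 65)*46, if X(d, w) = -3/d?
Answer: 24262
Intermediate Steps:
21410 - (X(-1, -7) - 65)*46 = 21410 - (-3/(-1) - 65)*46 = 21410 - (-3*(-1) - 65)*46 = 21410 - (3 - 65)*46 = 21410 - (-62)*46 = 21410 - 1*(-2852) = 21410 + 2852 = 24262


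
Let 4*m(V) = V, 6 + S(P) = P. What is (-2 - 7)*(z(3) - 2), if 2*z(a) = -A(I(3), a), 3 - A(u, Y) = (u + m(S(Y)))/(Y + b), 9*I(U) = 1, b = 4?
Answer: 1787/56 ≈ 31.911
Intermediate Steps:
S(P) = -6 + P
m(V) = V/4
I(U) = 1/9 (I(U) = (1/9)*1 = 1/9)
A(u, Y) = 3 - (-3/2 + u + Y/4)/(4 + Y) (A(u, Y) = 3 - (u + (-6 + Y)/4)/(Y + 4) = 3 - (u + (-3/2 + Y/4))/(4 + Y) = 3 - (-3/2 + u + Y/4)/(4 + Y))
z(a) = -(482/9 + 11*a)/(8*(4 + a)) (z(a) = (-(54 - 4*1/9 + 11*a)/(4*(4 + a)))/2 = (-(54 - 4/9 + 11*a)/(4*(4 + a)))/2 = (-(482/9 + 11*a)/(4*(4 + a)))/2 = -(482/9 + 11*a)/(8*(4 + a)))
(-2 - 7)*(z(3) - 2) = (-2 - 7)*((-482 - 99*3)/(72*(4 + 3)) - 2) = -9*((1/72)*(-482 - 297)/7 - 2) = -9*((1/72)*(1/7)*(-779) - 2) = -9*(-779/504 - 2) = -9*(-1787/504) = 1787/56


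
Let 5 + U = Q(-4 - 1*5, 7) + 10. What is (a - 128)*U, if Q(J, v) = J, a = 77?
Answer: 204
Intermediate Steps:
U = -4 (U = -5 + ((-4 - 1*5) + 10) = -5 + ((-4 - 5) + 10) = -5 + (-9 + 10) = -5 + 1 = -4)
(a - 128)*U = (77 - 128)*(-4) = -51*(-4) = 204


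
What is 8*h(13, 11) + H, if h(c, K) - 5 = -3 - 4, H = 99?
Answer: 83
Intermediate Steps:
h(c, K) = -2 (h(c, K) = 5 + (-3 - 4) = 5 - 7 = -2)
8*h(13, 11) + H = 8*(-2) + 99 = -16 + 99 = 83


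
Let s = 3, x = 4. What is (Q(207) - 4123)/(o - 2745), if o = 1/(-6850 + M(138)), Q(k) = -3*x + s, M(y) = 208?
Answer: 27444744/18232291 ≈ 1.5053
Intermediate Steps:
Q(k) = -9 (Q(k) = -3*4 + 3 = -12 + 3 = -9)
o = -1/6642 (o = 1/(-6850 + 208) = 1/(-6642) = -1/6642 ≈ -0.00015056)
(Q(207) - 4123)/(o - 2745) = (-9 - 4123)/(-1/6642 - 2745) = -4132/(-18232291/6642) = -4132*(-6642/18232291) = 27444744/18232291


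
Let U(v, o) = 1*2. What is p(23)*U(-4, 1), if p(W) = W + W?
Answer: 92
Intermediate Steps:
U(v, o) = 2
p(W) = 2*W
p(23)*U(-4, 1) = (2*23)*2 = 46*2 = 92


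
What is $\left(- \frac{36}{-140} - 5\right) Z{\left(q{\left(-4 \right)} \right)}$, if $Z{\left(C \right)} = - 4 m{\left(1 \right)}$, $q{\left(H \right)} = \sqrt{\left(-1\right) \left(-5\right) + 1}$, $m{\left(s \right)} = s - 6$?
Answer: $- \frac{664}{7} \approx -94.857$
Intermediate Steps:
$m{\left(s \right)} = -6 + s$ ($m{\left(s \right)} = s - 6 = -6 + s$)
$q{\left(H \right)} = \sqrt{6}$ ($q{\left(H \right)} = \sqrt{5 + 1} = \sqrt{6}$)
$Z{\left(C \right)} = 20$ ($Z{\left(C \right)} = - 4 \left(-6 + 1\right) = \left(-4\right) \left(-5\right) = 20$)
$\left(- \frac{36}{-140} - 5\right) Z{\left(q{\left(-4 \right)} \right)} = \left(- \frac{36}{-140} - 5\right) 20 = \left(\left(-36\right) \left(- \frac{1}{140}\right) - 5\right) 20 = \left(\frac{9}{35} - 5\right) 20 = \left(- \frac{166}{35}\right) 20 = - \frac{664}{7}$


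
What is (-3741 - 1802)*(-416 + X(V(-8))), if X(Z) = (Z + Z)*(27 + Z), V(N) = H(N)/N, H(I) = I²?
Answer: 3990960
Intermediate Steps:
V(N) = N (V(N) = N²/N = N)
X(Z) = 2*Z*(27 + Z) (X(Z) = (2*Z)*(27 + Z) = 2*Z*(27 + Z))
(-3741 - 1802)*(-416 + X(V(-8))) = (-3741 - 1802)*(-416 + 2*(-8)*(27 - 8)) = -5543*(-416 + 2*(-8)*19) = -5543*(-416 - 304) = -5543*(-720) = 3990960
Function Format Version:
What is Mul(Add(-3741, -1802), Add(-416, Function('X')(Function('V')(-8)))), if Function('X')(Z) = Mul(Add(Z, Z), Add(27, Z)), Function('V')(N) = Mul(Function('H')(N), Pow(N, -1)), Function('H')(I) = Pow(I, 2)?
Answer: 3990960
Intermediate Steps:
Function('V')(N) = N (Function('V')(N) = Mul(Pow(N, 2), Pow(N, -1)) = N)
Function('X')(Z) = Mul(2, Z, Add(27, Z)) (Function('X')(Z) = Mul(Mul(2, Z), Add(27, Z)) = Mul(2, Z, Add(27, Z)))
Mul(Add(-3741, -1802), Add(-416, Function('X')(Function('V')(-8)))) = Mul(Add(-3741, -1802), Add(-416, Mul(2, -8, Add(27, -8)))) = Mul(-5543, Add(-416, Mul(2, -8, 19))) = Mul(-5543, Add(-416, -304)) = Mul(-5543, -720) = 3990960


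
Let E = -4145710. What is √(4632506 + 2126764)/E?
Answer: -3*√751030/4145710 ≈ -0.00062712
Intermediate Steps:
√(4632506 + 2126764)/E = √(4632506 + 2126764)/(-4145710) = √6759270*(-1/4145710) = (3*√751030)*(-1/4145710) = -3*√751030/4145710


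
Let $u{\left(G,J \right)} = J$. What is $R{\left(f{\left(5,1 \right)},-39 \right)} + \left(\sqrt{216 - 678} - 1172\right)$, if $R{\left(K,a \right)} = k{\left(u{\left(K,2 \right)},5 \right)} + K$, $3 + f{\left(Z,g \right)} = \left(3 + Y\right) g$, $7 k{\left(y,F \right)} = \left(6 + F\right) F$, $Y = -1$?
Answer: $- \frac{8156}{7} + i \sqrt{462} \approx -1165.1 + 21.494 i$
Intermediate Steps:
$k{\left(y,F \right)} = \frac{F \left(6 + F\right)}{7}$ ($k{\left(y,F \right)} = \frac{\left(6 + F\right) F}{7} = \frac{F \left(6 + F\right)}{7}$)
$f{\left(Z,g \right)} = -3 + 2 g$ ($f{\left(Z,g \right)} = -3 + \left(3 - 1\right) g = -3 + 2 g$)
$R{\left(K,a \right)} = \frac{55}{7} + K$ ($R{\left(K,a \right)} = \frac{1}{7} \cdot 5 \left(6 + 5\right) + K = \frac{1}{7} \cdot 5 \cdot 11 + K = \frac{55}{7} + K$)
$R{\left(f{\left(5,1 \right)},-39 \right)} + \left(\sqrt{216 - 678} - 1172\right) = \left(\frac{55}{7} + \left(-3 + 2 \cdot 1\right)\right) + \left(\sqrt{216 - 678} - 1172\right) = \left(\frac{55}{7} + \left(-3 + 2\right)\right) - \left(1172 - \sqrt{-462}\right) = \left(\frac{55}{7} - 1\right) - \left(1172 - i \sqrt{462}\right) = \frac{48}{7} - \left(1172 - i \sqrt{462}\right) = - \frac{8156}{7} + i \sqrt{462}$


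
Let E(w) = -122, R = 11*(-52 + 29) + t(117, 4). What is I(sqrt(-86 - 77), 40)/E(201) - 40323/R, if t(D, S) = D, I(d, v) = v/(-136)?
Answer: 2459723/8296 ≈ 296.50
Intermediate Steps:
I(d, v) = -v/136 (I(d, v) = v*(-1/136) = -v/136)
R = -136 (R = 11*(-52 + 29) + 117 = 11*(-23) + 117 = -253 + 117 = -136)
I(sqrt(-86 - 77), 40)/E(201) - 40323/R = -1/136*40/(-122) - 40323/(-136) = -5/17*(-1/122) - 40323*(-1/136) = 5/2074 + 40323/136 = 2459723/8296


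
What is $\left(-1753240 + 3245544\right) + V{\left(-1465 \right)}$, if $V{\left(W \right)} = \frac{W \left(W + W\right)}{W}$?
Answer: $1489374$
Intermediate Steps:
$V{\left(W \right)} = 2 W$ ($V{\left(W \right)} = \frac{W 2 W}{W} = \frac{2 W^{2}}{W} = 2 W$)
$\left(-1753240 + 3245544\right) + V{\left(-1465 \right)} = \left(-1753240 + 3245544\right) + 2 \left(-1465\right) = 1492304 - 2930 = 1489374$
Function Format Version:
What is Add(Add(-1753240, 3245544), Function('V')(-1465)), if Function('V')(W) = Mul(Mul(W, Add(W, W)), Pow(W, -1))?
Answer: 1489374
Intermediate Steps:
Function('V')(W) = Mul(2, W) (Function('V')(W) = Mul(Mul(W, Mul(2, W)), Pow(W, -1)) = Mul(Mul(2, Pow(W, 2)), Pow(W, -1)) = Mul(2, W))
Add(Add(-1753240, 3245544), Function('V')(-1465)) = Add(Add(-1753240, 3245544), Mul(2, -1465)) = Add(1492304, -2930) = 1489374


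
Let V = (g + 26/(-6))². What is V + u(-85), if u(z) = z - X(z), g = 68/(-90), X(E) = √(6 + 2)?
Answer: -119684/2025 - 2*√2 ≈ -61.932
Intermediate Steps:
X(E) = 2*√2 (X(E) = √8 = 2*√2)
g = -34/45 (g = 68*(-1/90) = -34/45 ≈ -0.75556)
u(z) = z - 2*√2
V = 52441/2025 (V = (-34/45 + 26/(-6))² = (-34/45 + 26*(-⅙))² = (-34/45 - 13/3)² = (-229/45)² = 52441/2025 ≈ 25.897)
V + u(-85) = 52441/2025 + (-85 - 2*√2) = -119684/2025 - 2*√2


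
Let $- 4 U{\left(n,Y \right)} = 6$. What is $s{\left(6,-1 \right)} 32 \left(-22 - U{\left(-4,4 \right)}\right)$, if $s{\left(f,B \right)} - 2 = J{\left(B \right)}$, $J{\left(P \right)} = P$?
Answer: $-656$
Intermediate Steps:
$U{\left(n,Y \right)} = - \frac{3}{2}$ ($U{\left(n,Y \right)} = \left(- \frac{1}{4}\right) 6 = - \frac{3}{2}$)
$s{\left(f,B \right)} = 2 + B$
$s{\left(6,-1 \right)} 32 \left(-22 - U{\left(-4,4 \right)}\right) = \left(2 - 1\right) 32 \left(-22 - - \frac{3}{2}\right) = 1 \cdot 32 \left(-22 + \frac{3}{2}\right) = 32 \left(- \frac{41}{2}\right) = -656$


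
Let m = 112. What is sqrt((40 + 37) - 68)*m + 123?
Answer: 459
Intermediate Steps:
sqrt((40 + 37) - 68)*m + 123 = sqrt((40 + 37) - 68)*112 + 123 = sqrt(77 - 68)*112 + 123 = sqrt(9)*112 + 123 = 3*112 + 123 = 336 + 123 = 459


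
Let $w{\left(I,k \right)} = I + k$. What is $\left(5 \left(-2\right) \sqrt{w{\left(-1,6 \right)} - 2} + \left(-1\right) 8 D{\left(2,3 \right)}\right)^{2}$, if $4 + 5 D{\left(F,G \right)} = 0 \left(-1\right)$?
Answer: $\frac{8524}{25} - 128 \sqrt{3} \approx 119.26$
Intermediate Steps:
$D{\left(F,G \right)} = - \frac{4}{5}$ ($D{\left(F,G \right)} = - \frac{4}{5} + \frac{0 \left(-1\right)}{5} = - \frac{4}{5} + \frac{1}{5} \cdot 0 = - \frac{4}{5} + 0 = - \frac{4}{5}$)
$\left(5 \left(-2\right) \sqrt{w{\left(-1,6 \right)} - 2} + \left(-1\right) 8 D{\left(2,3 \right)}\right)^{2} = \left(5 \left(-2\right) \sqrt{\left(-1 + 6\right) - 2} + \left(-1\right) 8 \left(- \frac{4}{5}\right)\right)^{2} = \left(- 10 \sqrt{5 - 2} - - \frac{32}{5}\right)^{2} = \left(- 10 \sqrt{3} + \frac{32}{5}\right)^{2} = \left(\frac{32}{5} - 10 \sqrt{3}\right)^{2}$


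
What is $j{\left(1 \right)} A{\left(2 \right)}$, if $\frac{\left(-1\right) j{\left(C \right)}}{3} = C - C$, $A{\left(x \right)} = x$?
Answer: $0$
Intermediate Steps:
$j{\left(C \right)} = 0$ ($j{\left(C \right)} = - 3 \left(C - C\right) = \left(-3\right) 0 = 0$)
$j{\left(1 \right)} A{\left(2 \right)} = 0 \cdot 2 = 0$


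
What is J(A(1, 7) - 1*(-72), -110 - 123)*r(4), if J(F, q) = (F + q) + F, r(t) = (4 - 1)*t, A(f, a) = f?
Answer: -1044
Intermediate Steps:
r(t) = 3*t
J(F, q) = q + 2*F
J(A(1, 7) - 1*(-72), -110 - 123)*r(4) = ((-110 - 123) + 2*(1 - 1*(-72)))*(3*4) = (-233 + 2*(1 + 72))*12 = (-233 + 2*73)*12 = (-233 + 146)*12 = -87*12 = -1044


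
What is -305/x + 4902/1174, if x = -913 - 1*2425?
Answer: 8360473/1959406 ≈ 4.2668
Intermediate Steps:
x = -3338 (x = -913 - 2425 = -3338)
-305/x + 4902/1174 = -305/(-3338) + 4902/1174 = -305*(-1/3338) + 4902*(1/1174) = 305/3338 + 2451/587 = 8360473/1959406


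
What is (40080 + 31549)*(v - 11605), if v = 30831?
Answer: 1377139154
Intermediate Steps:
(40080 + 31549)*(v - 11605) = (40080 + 31549)*(30831 - 11605) = 71629*19226 = 1377139154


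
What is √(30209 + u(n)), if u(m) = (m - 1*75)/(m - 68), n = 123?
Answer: √91384865/55 ≈ 173.81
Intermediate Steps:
u(m) = (-75 + m)/(-68 + m) (u(m) = (m - 75)/(-68 + m) = (-75 + m)/(-68 + m))
√(30209 + u(n)) = √(30209 + (-75 + 123)/(-68 + 123)) = √(30209 + 48/55) = √(1661543/55) = √91384865/55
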